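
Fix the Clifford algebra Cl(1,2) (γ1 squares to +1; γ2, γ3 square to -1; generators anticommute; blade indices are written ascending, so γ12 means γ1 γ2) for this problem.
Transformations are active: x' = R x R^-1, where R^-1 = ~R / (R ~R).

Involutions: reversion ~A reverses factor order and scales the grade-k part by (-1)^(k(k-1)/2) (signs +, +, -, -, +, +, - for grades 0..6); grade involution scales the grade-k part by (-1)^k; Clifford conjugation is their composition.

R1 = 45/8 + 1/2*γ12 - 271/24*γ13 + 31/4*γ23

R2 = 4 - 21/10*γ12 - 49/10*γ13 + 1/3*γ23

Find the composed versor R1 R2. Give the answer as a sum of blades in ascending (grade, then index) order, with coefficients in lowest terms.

Distribute over the terms of R1 (each basis-blade product reordered to ascending indices, repeated generators contracted through their squares):
(45/8) R2 = 45/2 - 189/16*γ12 - 441/16*γ13 + 15/8*γ23
(1/2*γ12) R2 = -21/20 + 2*γ12 - 1/6*γ13 + 49/20*γ23
(-271/24*γ13) R2 = 13279/240 - 271/72*γ12 - 271/6*γ13 + 1897/80*γ23
(31/4*γ23) R2 = -31/12 + 1519/40*γ12 - 651/40*γ13 + 31*γ23
Summing the partial products and collecting blades:
Answer: 17807/240 + 17567/720*γ12 - 21401/240*γ13 + 4723/80*γ23


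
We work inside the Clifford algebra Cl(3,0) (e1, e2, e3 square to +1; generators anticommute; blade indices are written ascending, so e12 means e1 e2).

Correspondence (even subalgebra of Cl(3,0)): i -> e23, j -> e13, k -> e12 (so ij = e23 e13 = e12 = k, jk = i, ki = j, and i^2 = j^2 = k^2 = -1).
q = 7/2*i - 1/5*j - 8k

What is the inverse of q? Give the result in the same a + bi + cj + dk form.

In blades: q = -8*e12 - 1/5*e13 + 7/2*e23.
With qbar = 8*e12 + 1/5*e13 - 7/2*e23 (scalar fixed, mapped units negated), q qbar = 7629/100 (the sum of squared coefficients), so q^-1 = qbar / (7629/100) = 800/7629*e12 + 20/7629*e13 - 350/7629*e23; translating back:
Answer: -350/7629*i + 20/7629*j + 800/7629*k


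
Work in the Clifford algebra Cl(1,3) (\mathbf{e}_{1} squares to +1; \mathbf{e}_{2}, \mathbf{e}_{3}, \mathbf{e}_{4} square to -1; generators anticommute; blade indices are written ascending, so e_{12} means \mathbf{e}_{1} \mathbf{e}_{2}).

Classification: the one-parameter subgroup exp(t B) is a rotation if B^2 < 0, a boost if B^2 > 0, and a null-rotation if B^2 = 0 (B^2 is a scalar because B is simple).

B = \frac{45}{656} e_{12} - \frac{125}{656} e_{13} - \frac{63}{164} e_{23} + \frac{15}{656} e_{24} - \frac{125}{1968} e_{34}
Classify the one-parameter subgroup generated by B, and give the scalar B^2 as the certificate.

B^2 term by term: the squares give (\frac{45}{656})^2*(e_{12})^2 + (-\frac{125}{656})^2*(e_{13})^2 + (-\frac{63}{164})^2*(e_{23})^2 + (\frac{15}{656})^2*(e_{24})^2 + (-\frac{125}{1968})^2*(e_{34})^2 = \frac{2025}{430336}*(+1) + \frac{15625}{430336}*(+1) + \frac{3969}{26896}*(-1) + \frac{225}{430336}*(-1) + \frac{15625}{3873024}*(-1) = -\frac{1}{9} (each basis 2-blade squares to minus the product of its generators' squares); cross terms between blades sharing an index anticommute and cancel; the commuting (index-disjoint) pairs give grade-4 terms 2*c*c'*(blade product), which cancel blade by blade — e_{1234}: -\frac{1875}{215168} + \frac{1875}{215168} = 0 — confirming B is simple. So B^2 = -\frac{1}{9}.
Answer: rotation, certificate B^2 = -\frac{1}{9}. Why this suffices: the scalar -\frac{1}{9} survives any versor conjugation, so its sign alone determines the class however B is presented.


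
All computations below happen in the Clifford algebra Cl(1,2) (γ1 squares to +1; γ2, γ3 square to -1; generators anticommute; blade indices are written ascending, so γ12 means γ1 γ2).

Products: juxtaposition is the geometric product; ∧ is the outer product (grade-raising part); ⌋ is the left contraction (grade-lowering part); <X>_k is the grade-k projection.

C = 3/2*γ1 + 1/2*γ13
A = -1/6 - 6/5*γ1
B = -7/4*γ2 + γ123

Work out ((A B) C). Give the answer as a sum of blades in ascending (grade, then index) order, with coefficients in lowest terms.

step 1: 7/24*γ2 + 21/10*γ12 - 6/5*γ23 - 1/6*γ123
step 2: -46/15*γ2 + 13/80*γ12 - 13/10*γ23 - 467/240*γ123
Answer: -46/15*γ2 + 13/80*γ12 - 13/10*γ23 - 467/240*γ123


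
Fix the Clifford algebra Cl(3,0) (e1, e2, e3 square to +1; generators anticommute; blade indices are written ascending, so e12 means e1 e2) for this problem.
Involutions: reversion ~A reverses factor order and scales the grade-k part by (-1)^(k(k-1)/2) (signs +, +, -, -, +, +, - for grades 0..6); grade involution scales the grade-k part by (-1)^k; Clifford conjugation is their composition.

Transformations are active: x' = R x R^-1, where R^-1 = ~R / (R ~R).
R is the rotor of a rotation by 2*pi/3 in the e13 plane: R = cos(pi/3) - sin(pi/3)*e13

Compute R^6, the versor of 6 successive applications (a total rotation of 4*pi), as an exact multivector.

Rotor phase runs at HALF the rotation angle; powers of one rotor simply add phase, so after 6 steps in e13 the phase is 6*pi/3 = 2*pi and R^6 = cos(2*pi) - sin(2*pi)*e13.
cos(2*pi) = 1 and sin(2*pi) = 0, so R^6 = 1. The total rotation 4*pi is 2 full turns, so every vector returns to itself, yet the rotor is +1, back on the identity sheet (an even number of 2*pi turns).
Answer: 1


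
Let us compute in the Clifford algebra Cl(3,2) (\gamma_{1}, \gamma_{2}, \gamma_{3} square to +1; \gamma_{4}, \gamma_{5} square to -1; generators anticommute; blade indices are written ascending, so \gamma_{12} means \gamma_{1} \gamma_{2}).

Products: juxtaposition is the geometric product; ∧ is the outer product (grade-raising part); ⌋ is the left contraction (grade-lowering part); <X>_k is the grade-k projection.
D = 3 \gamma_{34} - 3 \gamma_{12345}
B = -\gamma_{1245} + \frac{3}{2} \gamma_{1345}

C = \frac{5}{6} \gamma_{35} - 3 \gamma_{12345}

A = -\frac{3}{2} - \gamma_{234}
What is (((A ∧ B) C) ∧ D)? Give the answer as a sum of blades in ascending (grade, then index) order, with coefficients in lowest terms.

step 1: \frac{3}{2} \gamma_{1245} - \frac{9}{4} \gamma_{1345}
step 2: -\frac{27}{4} \gamma_{2} - \frac{9}{2} \gamma_{3} + \frac{15}{8} \gamma_{14} - \frac{5}{4} \gamma_{1234}
step 3: -\frac{81}{4} \gamma_{234}
Answer: -\frac{81}{4} \gamma_{234}


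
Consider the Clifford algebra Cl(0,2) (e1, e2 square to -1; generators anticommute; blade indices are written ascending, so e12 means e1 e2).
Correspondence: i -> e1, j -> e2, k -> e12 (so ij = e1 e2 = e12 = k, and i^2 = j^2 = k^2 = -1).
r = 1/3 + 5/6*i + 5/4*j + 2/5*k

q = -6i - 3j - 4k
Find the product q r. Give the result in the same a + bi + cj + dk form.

In blades: q = -6*e1 - 3*e2 - 4*e12, r = 1/3 + 5/6*e1 + 5/4*e2 + 2/5*e12.
Distribute q over r term by term (generator squares from the signature, products reordered to ascending indices): (-6*e1)*r = 5 - 2*e1 + 12/5*e2 - 15/2*e12; (-3*e2)*r = 15/4 - 6/5*e1 - e2 + 5/2*e12; (-4*e12)*r = 8/5 + 5*e1 - 10/3*e2 - 4/3*e12.
Sum: 207/20 + 9/5*e1 - 29/15*e2 - 19/3*e12; translating back through the correspondence:
Answer: 207/20 + 9/5*i - 29/15*j - 19/3*k


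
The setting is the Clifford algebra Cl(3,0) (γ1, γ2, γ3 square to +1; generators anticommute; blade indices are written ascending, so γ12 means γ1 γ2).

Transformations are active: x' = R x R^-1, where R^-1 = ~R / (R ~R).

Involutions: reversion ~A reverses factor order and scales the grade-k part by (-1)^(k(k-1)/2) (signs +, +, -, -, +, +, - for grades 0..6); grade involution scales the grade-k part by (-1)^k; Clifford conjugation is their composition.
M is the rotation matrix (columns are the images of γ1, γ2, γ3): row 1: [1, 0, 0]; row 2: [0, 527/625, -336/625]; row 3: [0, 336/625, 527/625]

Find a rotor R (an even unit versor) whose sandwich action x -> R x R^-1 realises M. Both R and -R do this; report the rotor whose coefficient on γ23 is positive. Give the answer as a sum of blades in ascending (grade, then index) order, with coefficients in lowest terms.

Method: write R = a + b12*γ12 + b13*γ13 + b23*γ23 with a^2 + b12^2 + b13^2 + b23^2 = 1 (so R^-1 = ~R). Expanding the columns R e_j ~R gives tr M = 4a^2 - 1 and, from the antisymmetric part, M21 - M12 = -4a*b12, M13 - M31 = 4a*b13, M32 - M23 = -4a*b23.
Here tr M = 1679/625, so a^2 = (1 + tr M)/4 = 576/625 and a = ±24/25. Taking a = 24/25: M21 - M12 = 0, M13 - M31 = 0, M32 - M23 = 672/625, giving b12 = 0, b13 = 0, b23 = -7/25, i.e. R = 24/25 - 7/25*γ23.
Its γ23 coefficient is negative, so report the other preimage -R.
Answer: -24/25 + 7/25*γ23. Note: both R and -R realise this M (trace 1679/625); the covering map identifies them, and the γ23-coefficient sign is the tie-breaker.


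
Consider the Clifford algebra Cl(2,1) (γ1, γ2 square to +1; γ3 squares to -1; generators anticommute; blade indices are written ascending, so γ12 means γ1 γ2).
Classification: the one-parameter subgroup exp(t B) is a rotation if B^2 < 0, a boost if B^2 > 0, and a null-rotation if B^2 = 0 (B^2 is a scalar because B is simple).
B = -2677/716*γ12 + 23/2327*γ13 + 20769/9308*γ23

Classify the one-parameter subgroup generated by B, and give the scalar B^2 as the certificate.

B^2 term by term: the squares give (-2677/716)^2*(γ12)^2 + (23/2327)^2*(γ13)^2 + (20769/9308)^2*(γ23)^2 = 7166329/512656*(-1) + 529/5414929*(+1) + 431351361/86638864*(+1) = -9 (each basis 2-blade squares to minus the product of its generators' squares); cross terms between blades sharing an index anticommute and cancel. So B^2 = -9.
Answer: rotation, certificate B^2 = -9. Key observation: B^2 = -9 is a conjugation invariant, so its sign decides the class regardless of the surface form of B.


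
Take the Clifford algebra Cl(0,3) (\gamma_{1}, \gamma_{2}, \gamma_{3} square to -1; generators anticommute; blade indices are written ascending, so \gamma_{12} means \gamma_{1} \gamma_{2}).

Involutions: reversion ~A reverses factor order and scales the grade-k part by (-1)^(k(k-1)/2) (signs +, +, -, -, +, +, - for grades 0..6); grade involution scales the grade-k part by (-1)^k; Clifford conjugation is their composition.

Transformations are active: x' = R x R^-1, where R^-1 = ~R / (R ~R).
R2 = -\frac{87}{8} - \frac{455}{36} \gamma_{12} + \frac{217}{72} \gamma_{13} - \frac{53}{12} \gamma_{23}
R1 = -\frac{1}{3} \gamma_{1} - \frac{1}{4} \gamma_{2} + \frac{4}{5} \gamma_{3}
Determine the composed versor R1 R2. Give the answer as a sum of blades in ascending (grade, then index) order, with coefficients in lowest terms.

Distribute over the terms of R1 (each basis-blade product reordered to ascending indices, repeated generators contracted through their squares):
(-\frac{1}{3} \gamma_{1}) R2 = \frac{29}{8} \gamma_{1} - \frac{455}{108} \gamma_{2} + \frac{217}{216} \gamma_{3} + \frac{53}{36} \gamma_{123}
(-\frac{1}{4} \gamma_{2}) R2 = \frac{455}{144} \gamma_{1} + \frac{87}{32} \gamma_{2} - \frac{53}{48} \gamma_{3} + \frac{217}{288} \gamma_{123}
(\frac{4}{5} \gamma_{3}) R2 = \frac{217}{90} \gamma_{1} - \frac{53}{15} \gamma_{2} - \frac{87}{10} \gamma_{3} - \frac{91}{9} \gamma_{123}
Summing the partial products and collecting blades:
Answer: \frac{2207}{240} \gamma_{1} - \frac{21719}{4320} \gamma_{2} - \frac{19007}{2160} \gamma_{3} - \frac{757}{96} \gamma_{123}


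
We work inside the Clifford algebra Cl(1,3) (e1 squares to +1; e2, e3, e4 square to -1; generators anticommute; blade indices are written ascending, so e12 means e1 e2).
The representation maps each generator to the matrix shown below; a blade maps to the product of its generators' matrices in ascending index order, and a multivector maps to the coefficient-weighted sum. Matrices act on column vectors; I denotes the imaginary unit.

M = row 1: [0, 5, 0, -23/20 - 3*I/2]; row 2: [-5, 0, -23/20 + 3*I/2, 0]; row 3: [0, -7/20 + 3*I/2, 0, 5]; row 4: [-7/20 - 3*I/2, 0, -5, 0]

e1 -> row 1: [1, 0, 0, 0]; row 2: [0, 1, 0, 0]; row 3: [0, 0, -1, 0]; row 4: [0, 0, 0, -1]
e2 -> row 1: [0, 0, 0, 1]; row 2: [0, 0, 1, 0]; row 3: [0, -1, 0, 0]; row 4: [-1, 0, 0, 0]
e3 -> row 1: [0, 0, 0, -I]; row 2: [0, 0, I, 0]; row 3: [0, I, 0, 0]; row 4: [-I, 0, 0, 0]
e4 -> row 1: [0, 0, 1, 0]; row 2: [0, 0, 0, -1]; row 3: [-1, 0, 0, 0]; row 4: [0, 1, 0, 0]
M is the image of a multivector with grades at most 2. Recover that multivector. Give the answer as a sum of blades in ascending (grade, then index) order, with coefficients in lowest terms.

Method: the blade images are trace-orthogonal — tr(rho(e_A) rho(e_B)^-1) = 4 if A = B and 0 otherwise — and rho(e_A)^-1 = (e_A)^2 * rho(e_A) with (e_A)^2 = +1 or -1, so the coefficient of e_A in the preimage is (e_A)^2 * tr(M rho(e_A))/4.
Nonzero projections over blades of grade <= 2: e2: (e2)^2 = -1, tr(M rho(e2)) = 8/5, coefficient -2/5; e3: (e3)^2 = -1, tr(M rho(e3)) = -6, coefficient 3/2; e12: (e12)^2 = +1, tr(M rho(e12)) = -3, coefficient -3/4; e24: (e24)^2 = -1, tr(M rho(e24)) = -20, coefficient 5. Every other blade of grade <= 2 projects to 0.
Answer: -2/5*e2 + 3/2*e3 - 3/4*e12 + 5*e24


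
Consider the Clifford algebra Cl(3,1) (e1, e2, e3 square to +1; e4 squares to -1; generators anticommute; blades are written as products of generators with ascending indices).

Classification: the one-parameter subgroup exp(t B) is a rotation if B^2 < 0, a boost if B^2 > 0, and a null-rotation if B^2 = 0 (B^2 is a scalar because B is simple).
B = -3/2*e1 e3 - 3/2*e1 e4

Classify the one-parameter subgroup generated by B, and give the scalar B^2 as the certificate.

B^2 term by term: the squares give (-3/2)^2*(e1 e3)^2 + (-3/2)^2*(e1 e4)^2 = 9/4*(-1) + 9/4*(+1) = 0 (each basis 2-blade squares to minus the product of its generators' squares); cross terms between blades sharing an index anticommute and cancel. So B^2 = 0.
Answer: null-rotation, certificate B^2 = 0. Note: conjugating B changes its blade decomposition but never the scalar B^2 = 0, whose sign settles the classification.


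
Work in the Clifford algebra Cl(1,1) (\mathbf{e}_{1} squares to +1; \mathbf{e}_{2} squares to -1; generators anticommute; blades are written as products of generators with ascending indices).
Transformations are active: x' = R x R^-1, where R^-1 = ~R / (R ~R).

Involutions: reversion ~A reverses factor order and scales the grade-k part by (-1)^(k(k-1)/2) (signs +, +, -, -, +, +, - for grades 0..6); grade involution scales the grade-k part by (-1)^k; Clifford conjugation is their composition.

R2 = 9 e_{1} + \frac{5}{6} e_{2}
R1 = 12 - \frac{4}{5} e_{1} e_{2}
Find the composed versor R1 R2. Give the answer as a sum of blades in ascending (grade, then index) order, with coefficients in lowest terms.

Distribute over the terms of R1 (each basis-blade product reordered to ascending indices, repeated generators contracted through their squares):
(12) R2 = 108 e_{1} + 10 e_{2}
(-\frac{4}{5} e_{1} e_{2}) R2 = \frac{2}{3} e_{1} + \frac{36}{5} e_{2}
Summing the partial products and collecting blades:
Answer: \frac{326}{3} e_{1} + \frac{86}{5} e_{2}


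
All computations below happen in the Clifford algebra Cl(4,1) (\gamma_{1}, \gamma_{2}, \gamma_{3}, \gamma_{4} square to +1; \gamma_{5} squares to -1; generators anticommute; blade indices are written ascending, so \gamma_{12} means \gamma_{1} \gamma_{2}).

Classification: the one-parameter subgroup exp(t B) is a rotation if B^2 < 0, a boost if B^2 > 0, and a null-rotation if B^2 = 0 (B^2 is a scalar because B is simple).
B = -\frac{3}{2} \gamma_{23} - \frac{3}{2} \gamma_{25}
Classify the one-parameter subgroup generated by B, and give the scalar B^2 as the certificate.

B^2 term by term: the squares give (-\frac{3}{2})^2*(\gamma_{23})^2 + (-\frac{3}{2})^2*(\gamma_{25})^2 = \frac{9}{4}*(-1) + \frac{9}{4}*(+1) = 0 (each basis 2-blade squares to minus the product of its generators' squares); cross terms between blades sharing an index anticommute and cancel. So B^2 = 0.
Answer: null-rotation, certificate B^2 = 0. Key observation: B^2 = 0 is a conjugation invariant, so its sign decides the class regardless of the surface form of B.


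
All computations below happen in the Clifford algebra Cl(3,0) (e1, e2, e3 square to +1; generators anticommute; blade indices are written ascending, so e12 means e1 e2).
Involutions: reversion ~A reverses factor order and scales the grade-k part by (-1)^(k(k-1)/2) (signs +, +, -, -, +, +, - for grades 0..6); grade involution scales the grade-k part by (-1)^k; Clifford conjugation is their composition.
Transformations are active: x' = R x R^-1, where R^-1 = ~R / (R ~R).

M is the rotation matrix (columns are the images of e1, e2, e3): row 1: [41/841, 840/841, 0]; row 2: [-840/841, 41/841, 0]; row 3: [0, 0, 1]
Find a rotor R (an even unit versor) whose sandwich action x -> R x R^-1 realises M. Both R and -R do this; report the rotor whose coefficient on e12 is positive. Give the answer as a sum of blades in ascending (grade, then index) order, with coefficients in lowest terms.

Method: write R = a + b12*e12 + b13*e13 + b23*e23 with a^2 + b12^2 + b13^2 + b23^2 = 1 (so R^-1 = ~R). Expanding the columns R e_j ~R gives tr M = 4a^2 - 1 and, from the antisymmetric part, M21 - M12 = -4a*b12, M13 - M31 = 4a*b13, M32 - M23 = -4a*b23.
Here tr M = 923/841, so a^2 = (1 + tr M)/4 = 441/841 and a = ±21/29. Taking a = 21/29: M21 - M12 = -1680/841, M13 - M31 = 0, M32 - M23 = 0, giving b12 = 20/29, b13 = 0, b23 = 0, i.e. R = 21/29 + 20/29*e12.
Its e12 coefficient is already positive.
Answer: 21/29 + 20/29*e12. Why the constraint matters: R and -R act identically through the sandwich — M has trace 923/841 either way — so only the sign condition on e12 picks one of the two preimages.


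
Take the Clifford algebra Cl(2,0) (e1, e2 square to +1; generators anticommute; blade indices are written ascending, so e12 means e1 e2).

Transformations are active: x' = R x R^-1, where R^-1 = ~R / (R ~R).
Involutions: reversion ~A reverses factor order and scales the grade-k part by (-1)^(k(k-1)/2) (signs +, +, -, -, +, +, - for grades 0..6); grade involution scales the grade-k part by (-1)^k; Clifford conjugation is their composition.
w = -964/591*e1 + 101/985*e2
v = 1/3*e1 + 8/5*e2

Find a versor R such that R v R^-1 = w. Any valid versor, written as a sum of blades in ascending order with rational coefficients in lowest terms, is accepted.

Reasoning: v^2 = w^2 = 601/225 since conjugation preserves the quadratic form; R = v + w = -767/591*e1 + 1677/985*e2 is then valid when invertible, keeping its own part and reversing (v - w)/2.
Answer: -767/591*e1 + 1677/985*e2


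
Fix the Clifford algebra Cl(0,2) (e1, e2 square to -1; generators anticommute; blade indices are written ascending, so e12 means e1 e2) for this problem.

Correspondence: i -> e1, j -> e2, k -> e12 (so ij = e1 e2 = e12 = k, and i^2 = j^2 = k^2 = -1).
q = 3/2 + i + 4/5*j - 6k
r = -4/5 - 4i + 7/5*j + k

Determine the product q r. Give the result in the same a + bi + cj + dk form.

In blades: q = 3/2 + e1 + 4/5*e2 - 6*e12, r = -4/5 - 4*e1 + 7/5*e2 + e12.
Distribute q over r term by term (generator squares from the signature, products reordered to ascending indices): (3/2)*r = -6/5 - 6*e1 + 21/10*e2 + 3/2*e12; (e1)*r = 4 - 4/5*e1 - e2 + 7/5*e12; (4/5*e2)*r = -28/25 + 4/5*e1 - 16/25*e2 + 16/5*e12; (-6*e12)*r = 6 + 42/5*e1 + 24*e2 + 24/5*e12.
Sum: 192/25 + 12/5*e1 + 1223/50*e2 + 109/10*e12; translating back through the correspondence:
Answer: 192/25 + 12/5*i + 1223/50*j + 109/10*k


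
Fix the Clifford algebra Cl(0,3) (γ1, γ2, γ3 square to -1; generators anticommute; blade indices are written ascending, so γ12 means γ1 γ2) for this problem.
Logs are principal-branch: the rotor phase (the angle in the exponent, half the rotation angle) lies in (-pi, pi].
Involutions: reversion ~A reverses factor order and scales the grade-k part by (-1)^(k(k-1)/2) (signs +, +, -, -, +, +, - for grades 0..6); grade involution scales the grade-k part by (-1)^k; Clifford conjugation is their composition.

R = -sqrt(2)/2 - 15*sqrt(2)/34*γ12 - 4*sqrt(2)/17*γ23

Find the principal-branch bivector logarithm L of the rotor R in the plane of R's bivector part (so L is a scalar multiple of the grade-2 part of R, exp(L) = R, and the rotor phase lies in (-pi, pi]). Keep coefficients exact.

The scalar part of R is -sqrt(2)/2, which fixes the principal-branch rotor phase; the unit plane is then the bivector part divided by the sine of that phase, and L is that plane scaled by the phase.
Concretely: cos(phase) = -sqrt(2)/2 gives phase = ±3*pi/4, and since phase/sin(phase) is even the sign is immaterial: L = (phase/sin(phase)) * <R>_2 = (3*sqrt(2)*pi/4) * <R>_2.
Answer: -45*pi/68*γ12 - 6*pi/17*γ23


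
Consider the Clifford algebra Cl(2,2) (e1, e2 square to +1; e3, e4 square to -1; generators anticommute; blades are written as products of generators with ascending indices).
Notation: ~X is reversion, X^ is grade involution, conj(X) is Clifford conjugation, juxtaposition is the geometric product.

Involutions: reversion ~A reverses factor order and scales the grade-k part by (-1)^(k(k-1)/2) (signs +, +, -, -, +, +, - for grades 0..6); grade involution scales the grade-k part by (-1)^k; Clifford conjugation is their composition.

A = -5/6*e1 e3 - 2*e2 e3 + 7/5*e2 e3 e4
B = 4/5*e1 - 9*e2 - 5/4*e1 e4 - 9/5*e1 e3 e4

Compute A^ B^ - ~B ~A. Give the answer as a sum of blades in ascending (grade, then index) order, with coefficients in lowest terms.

first term: 52/3*e3 - 3/2*e4 - 63/25*e1 e2 - 1637/120*e3 e4 + 217/20*e1 e2 e3 + 18/5*e1 e2 e4 + 69/50*e1 e2 e3 e4
second term: -52/3*e3 + 3/2*e4 + 63/25*e1 e2 + 1637/120*e3 e4 + 217/20*e1 e2 e3 + 18/5*e1 e2 e4 + 69/50*e1 e2 e3 e4
Answer: 104/3*e3 - 3*e4 - 126/25*e1 e2 - 1637/60*e3 e4


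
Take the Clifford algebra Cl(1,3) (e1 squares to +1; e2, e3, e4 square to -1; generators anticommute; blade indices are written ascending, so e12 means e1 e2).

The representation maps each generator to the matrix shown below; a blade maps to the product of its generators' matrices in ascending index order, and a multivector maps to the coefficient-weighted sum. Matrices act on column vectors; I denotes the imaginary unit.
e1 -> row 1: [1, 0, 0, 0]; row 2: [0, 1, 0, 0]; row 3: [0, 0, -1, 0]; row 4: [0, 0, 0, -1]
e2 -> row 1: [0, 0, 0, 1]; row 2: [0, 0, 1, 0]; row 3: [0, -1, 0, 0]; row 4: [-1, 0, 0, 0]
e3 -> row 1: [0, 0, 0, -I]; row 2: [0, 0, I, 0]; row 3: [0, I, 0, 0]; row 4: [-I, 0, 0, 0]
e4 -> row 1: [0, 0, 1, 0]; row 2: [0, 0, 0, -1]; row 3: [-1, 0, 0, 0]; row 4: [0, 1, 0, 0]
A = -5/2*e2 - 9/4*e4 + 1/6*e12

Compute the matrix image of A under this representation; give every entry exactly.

Bivector images (products of the table entries): rho(e12) = rho(e1)rho(e2) = row 1: [0, 0, 0, 1]; row 2: [0, 0, 1, 0]; row 3: [0, 1, 0, 0]; row 4: [1, 0, 0, 0].
M = (-5/2)*rho(e2) + (-9/4)*rho(e4) + (1/6)*rho(e12), summed entrywise:
Answer: row 1: [0, 0, -9/4, -7/3]; row 2: [0, 0, -7/3, 9/4]; row 3: [9/4, 8/3, 0, 0]; row 4: [8/3, -9/4, 0, 0]


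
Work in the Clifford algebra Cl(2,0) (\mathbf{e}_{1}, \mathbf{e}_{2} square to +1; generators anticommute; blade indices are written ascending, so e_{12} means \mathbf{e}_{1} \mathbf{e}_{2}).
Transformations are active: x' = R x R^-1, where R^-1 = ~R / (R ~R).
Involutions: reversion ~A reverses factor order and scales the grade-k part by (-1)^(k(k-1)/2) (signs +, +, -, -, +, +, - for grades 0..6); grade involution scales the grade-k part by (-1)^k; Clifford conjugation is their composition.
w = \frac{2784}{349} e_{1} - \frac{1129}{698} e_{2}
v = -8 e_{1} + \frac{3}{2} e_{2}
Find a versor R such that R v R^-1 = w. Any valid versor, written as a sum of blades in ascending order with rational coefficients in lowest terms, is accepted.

The midline construction: v and w both square to \frac{265}{4}, so reflecting in their sum -\frac{8}{349} e_{1} - \frac{41}{349} e_{2} exchanges them.
Answer: -\frac{8}{349} e_{1} - \frac{41}{349} e_{2}


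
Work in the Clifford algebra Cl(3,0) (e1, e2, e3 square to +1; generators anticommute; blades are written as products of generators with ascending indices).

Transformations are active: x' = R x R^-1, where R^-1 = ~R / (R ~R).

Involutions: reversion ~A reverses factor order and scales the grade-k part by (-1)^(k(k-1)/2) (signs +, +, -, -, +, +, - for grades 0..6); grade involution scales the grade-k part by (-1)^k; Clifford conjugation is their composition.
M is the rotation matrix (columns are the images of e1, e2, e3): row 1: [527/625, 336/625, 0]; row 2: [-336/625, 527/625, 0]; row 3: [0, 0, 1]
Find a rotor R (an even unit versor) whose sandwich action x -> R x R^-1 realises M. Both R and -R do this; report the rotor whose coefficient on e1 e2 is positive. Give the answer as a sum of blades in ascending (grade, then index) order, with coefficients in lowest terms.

Method: write R = a + b12*e1 e2 + b13*e1 e3 + b23*e2 e3 with a^2 + b12^2 + b13^2 + b23^2 = 1 (so R^-1 = ~R). Expanding the columns R e_j ~R gives tr M = 4a^2 - 1 and, from the antisymmetric part, M21 - M12 = -4a*b12, M13 - M31 = 4a*b13, M32 - M23 = -4a*b23.
Here tr M = 1679/625, so a^2 = (1 + tr M)/4 = 576/625 and a = ±24/25. Taking a = 24/25: M21 - M12 = -672/625, M13 - M31 = 0, M32 - M23 = 0, giving b12 = 7/25, b13 = 0, b23 = 0, i.e. R = 24/25 + 7/25*e1 e2.
Its e1 e2 coefficient is already positive.
Answer: 24/25 + 7/25*e1 e2. Why the constraint matters: R and -R act identically through the sandwich — M has trace 1679/625 either way — so only the sign condition on e1 e2 picks one of the two preimages.


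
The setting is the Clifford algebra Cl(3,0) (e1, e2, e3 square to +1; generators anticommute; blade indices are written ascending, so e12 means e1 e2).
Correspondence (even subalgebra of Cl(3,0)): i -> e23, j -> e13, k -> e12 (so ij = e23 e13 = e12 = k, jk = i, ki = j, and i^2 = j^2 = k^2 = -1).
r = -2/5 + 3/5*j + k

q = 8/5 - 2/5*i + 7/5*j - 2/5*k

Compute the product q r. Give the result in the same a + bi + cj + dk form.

In blades: q = 8/5 - 2/5*e12 + 7/5*e13 - 2/5*e23, r = -2/5 + e12 + 3/5*e13.
Distribute q over r term by term (generator squares from the signature, products reordered to ascending indices): (8/5)*r = -16/25 + 8/5*e12 + 24/25*e13; (-2/5*e12)*r = 2/5 + 4/25*e12 + 6/25*e23; (7/5*e13)*r = -21/25 - 14/25*e13 + 7/5*e23; (-2/5*e23)*r = -6/25*e12 + 2/5*e13 + 4/25*e23.
Sum: -27/25 + 38/25*e12 + 4/5*e13 + 9/5*e23; translating back through the correspondence:
Answer: -27/25 + 9/5*i + 4/5*j + 38/25*k


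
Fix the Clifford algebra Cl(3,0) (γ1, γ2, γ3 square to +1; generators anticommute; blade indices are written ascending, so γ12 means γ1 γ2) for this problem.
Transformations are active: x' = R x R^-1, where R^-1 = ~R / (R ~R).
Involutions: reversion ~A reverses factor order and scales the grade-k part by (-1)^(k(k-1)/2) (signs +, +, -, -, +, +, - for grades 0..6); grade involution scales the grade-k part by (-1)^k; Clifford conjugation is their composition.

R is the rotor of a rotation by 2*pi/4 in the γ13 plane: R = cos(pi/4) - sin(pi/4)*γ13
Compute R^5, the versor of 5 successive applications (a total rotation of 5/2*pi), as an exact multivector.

The rotor phase is half the rotation angle and phases add under composition, so 5 steps in the γ13 plane accumulate phase 5*(pi/4) = 5*pi/4: R^5 = cos(5*pi/4) - sin(5*pi/4)*γ13.
cos(5*pi/4) = -sqrt(2)/2 and sin(5*pi/4) = -sqrt(2)/2, so R^5 = -sqrt(2)/2 + sqrt(2)/2*γ13. The net rotation is 1/2*pi (after discarding 1 full turn, each of which contributes a factor -1 to the rotor); the rotor keeps the half-angle phase exactly.
Answer: -sqrt(2)/2 + sqrt(2)/2*γ13


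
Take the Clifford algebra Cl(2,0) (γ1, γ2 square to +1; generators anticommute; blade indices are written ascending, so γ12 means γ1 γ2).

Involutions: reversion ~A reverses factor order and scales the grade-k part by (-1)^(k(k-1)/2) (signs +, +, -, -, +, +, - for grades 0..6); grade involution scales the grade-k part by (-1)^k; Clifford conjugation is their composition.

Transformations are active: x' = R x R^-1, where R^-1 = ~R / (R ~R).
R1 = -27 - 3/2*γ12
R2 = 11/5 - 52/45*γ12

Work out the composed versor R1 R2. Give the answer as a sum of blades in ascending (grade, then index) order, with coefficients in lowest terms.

Distribute over the terms of R1 (each basis-blade product reordered to ascending indices, repeated generators contracted through their squares):
(-27) R2 = -297/5 + 156/5*γ12
(-3/2*γ12) R2 = -26/15 - 33/10*γ12
Summing the partial products and collecting blades:
Answer: -917/15 + 279/10*γ12


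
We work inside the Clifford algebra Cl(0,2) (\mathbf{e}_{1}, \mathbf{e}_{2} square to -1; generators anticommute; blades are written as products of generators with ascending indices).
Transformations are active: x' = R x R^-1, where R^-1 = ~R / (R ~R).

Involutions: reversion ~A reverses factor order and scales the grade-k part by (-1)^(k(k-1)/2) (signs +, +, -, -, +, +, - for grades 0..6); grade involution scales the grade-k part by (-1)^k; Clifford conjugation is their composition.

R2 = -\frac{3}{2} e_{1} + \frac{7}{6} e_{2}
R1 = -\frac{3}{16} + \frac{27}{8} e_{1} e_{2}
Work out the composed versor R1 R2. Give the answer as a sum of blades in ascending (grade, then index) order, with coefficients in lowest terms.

Distribute over the terms of R1 (each basis-blade product reordered to ascending indices, repeated generators contracted through their squares):
(-\frac{3}{16}) R2 = \frac{9}{32} e_{1} - \frac{7}{32} e_{2}
(\frac{27}{8} e_{1} e_{2}) R2 = -\frac{63}{16} e_{1} - \frac{81}{16} e_{2}
Summing the partial products and collecting blades:
Answer: -\frac{117}{32} e_{1} - \frac{169}{32} e_{2}


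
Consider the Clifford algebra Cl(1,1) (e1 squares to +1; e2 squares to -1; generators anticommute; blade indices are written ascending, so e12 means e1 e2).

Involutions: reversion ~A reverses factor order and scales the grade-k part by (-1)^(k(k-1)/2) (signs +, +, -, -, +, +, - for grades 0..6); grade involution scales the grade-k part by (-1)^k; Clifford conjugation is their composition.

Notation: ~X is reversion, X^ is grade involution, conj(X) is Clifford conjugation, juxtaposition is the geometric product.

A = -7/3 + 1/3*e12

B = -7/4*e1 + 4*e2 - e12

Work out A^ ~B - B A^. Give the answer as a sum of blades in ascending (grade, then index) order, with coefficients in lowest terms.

first term: 1/3 + 11/4*e1 - 35/4*e2 - 7/3*e12
second term: -1/3 + 65/12*e1 - 119/12*e2 + 7/3*e12
Answer: 2/3 - 8/3*e1 + 7/6*e2 - 14/3*e12


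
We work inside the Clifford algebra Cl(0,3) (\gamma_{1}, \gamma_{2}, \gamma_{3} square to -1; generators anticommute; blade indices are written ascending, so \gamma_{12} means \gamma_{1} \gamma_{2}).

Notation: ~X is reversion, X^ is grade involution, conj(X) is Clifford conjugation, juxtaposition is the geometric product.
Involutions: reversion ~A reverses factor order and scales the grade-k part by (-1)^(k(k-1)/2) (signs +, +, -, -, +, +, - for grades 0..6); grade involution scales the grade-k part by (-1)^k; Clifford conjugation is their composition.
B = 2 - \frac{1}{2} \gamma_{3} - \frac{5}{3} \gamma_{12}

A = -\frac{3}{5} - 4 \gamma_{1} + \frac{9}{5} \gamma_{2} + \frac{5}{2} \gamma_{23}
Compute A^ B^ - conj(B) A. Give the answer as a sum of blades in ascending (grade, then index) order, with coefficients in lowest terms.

first term: -\frac{6}{5} + 11 \gamma_{1} + \frac{109}{60} \gamma_{2} - \frac{3}{10} \gamma_{3} + \gamma_{12} - \frac{13}{6} \gamma_{13} + \frac{41}{10} \gamma_{23}
second term: -\frac{6}{5} - 11 \gamma_{1} - \frac{109}{60} \gamma_{2} - \frac{3}{10} \gamma_{3} - \gamma_{12} - \frac{13}{6} \gamma_{13} + \frac{41}{10} \gamma_{23}
Answer: 22 \gamma_{1} + \frac{109}{30} \gamma_{2} + 2 \gamma_{12}


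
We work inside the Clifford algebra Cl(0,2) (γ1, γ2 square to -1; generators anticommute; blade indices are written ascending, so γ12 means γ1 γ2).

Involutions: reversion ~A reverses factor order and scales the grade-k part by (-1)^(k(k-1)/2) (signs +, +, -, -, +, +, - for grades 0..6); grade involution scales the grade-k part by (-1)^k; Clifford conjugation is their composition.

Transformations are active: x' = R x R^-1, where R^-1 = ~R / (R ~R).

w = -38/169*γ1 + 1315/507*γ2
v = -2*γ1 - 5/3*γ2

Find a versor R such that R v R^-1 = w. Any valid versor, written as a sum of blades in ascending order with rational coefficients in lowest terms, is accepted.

R = v + w = -376/169*γ1 + 470/507*γ2 works: the equal norms (-61/9) guarantee its sandwich swaps v into w.
Answer: -376/169*γ1 + 470/507*γ2


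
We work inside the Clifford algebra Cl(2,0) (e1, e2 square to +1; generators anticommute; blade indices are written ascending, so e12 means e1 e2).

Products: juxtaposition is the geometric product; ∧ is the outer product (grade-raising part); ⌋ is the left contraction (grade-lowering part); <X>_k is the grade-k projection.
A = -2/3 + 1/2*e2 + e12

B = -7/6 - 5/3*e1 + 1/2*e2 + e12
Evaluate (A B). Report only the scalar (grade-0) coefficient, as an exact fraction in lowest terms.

step 1: 1/36 + 10/9*e1 + 3/4*e2 - e12
Answer: 1/36


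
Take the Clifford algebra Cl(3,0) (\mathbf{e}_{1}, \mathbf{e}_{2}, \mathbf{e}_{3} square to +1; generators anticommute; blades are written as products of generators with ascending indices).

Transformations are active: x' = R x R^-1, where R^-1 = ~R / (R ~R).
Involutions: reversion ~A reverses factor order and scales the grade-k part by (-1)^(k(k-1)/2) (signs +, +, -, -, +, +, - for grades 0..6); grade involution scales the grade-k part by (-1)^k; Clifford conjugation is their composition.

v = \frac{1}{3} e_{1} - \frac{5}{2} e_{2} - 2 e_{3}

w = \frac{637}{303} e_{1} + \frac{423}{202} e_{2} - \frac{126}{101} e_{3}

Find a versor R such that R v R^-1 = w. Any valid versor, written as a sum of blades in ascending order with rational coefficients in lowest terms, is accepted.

R = v + w = \frac{246}{101} e_{1} - \frac{41}{101} e_{2} - \frac{328}{101} e_{3} works: the equal norms (\frac{373}{36}) guarantee its sandwich swaps v into w.
Answer: \frac{246}{101} e_{1} - \frac{41}{101} e_{2} - \frac{328}{101} e_{3}


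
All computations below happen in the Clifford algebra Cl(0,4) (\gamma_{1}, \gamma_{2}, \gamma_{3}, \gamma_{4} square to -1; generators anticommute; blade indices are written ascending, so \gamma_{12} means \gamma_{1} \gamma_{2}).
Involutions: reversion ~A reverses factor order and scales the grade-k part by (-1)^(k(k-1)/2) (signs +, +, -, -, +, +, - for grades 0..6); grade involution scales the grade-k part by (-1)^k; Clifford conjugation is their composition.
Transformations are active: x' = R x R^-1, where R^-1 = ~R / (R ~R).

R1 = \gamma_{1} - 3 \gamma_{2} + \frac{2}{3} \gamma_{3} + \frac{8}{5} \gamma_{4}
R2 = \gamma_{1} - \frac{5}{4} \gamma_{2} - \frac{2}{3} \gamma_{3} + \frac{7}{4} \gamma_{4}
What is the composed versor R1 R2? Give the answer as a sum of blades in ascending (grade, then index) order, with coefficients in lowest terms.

Distribute over the terms of R1 (each basis-blade product reordered to ascending indices, repeated generators contracted through their squares):
(\gamma_{1}) R2 = -1 - \frac{5}{4} \gamma_{12} - \frac{2}{3} \gamma_{13} + \frac{7}{4} \gamma_{14}
(-3 \gamma_{2}) R2 = -\frac{15}{4} + 3 \gamma_{12} + 2 \gamma_{23} - \frac{21}{4} \gamma_{24}
(\frac{2}{3} \gamma_{3}) R2 = \frac{4}{9} - \frac{2}{3} \gamma_{13} + \frac{5}{6} \gamma_{23} + \frac{7}{6} \gamma_{34}
(\frac{8}{5} \gamma_{4}) R2 = -\frac{14}{5} - \frac{8}{5} \gamma_{14} + 2 \gamma_{24} + \frac{16}{15} \gamma_{34}
Summing the partial products and collecting blades:
Answer: -\frac{1279}{180} + \frac{7}{4} \gamma_{12} - \frac{4}{3} \gamma_{13} + \frac{3}{20} \gamma_{14} + \frac{17}{6} \gamma_{23} - \frac{13}{4} \gamma_{24} + \frac{67}{30} \gamma_{34}


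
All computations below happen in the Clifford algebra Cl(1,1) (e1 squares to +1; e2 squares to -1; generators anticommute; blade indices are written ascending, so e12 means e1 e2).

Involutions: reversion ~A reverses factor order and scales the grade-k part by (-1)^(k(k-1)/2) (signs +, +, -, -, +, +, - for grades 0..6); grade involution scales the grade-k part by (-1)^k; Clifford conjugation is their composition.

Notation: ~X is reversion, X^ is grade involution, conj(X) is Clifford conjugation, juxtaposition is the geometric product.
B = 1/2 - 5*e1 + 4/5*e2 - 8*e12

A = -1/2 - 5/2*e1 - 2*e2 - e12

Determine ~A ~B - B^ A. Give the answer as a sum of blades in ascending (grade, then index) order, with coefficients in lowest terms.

first term: 437/20 - 311/20*e1 - 82/5*e2 - 31/2*e12
second term: -127/20 - 379/20*e1 - 128/5*e2 - 17/2*e12
Answer: 141/5 + 17/5*e1 + 46/5*e2 - 7*e12


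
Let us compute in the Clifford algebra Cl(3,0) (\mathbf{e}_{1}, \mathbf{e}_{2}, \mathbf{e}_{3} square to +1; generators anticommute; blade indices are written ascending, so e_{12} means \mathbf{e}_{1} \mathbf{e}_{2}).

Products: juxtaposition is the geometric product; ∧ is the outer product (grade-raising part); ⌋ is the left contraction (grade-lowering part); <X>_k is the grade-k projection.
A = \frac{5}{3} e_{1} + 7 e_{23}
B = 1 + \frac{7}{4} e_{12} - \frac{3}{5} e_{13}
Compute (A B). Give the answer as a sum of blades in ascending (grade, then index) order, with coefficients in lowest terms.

step 1: \frac{5}{3} e_{1} + \frac{35}{12} e_{2} - e_{3} - \frac{21}{5} e_{12} - \frac{49}{4} e_{13} + 7 e_{23}
Answer: \frac{5}{3} e_{1} + \frac{35}{12} e_{2} - e_{3} - \frac{21}{5} e_{12} - \frac{49}{4} e_{13} + 7 e_{23}


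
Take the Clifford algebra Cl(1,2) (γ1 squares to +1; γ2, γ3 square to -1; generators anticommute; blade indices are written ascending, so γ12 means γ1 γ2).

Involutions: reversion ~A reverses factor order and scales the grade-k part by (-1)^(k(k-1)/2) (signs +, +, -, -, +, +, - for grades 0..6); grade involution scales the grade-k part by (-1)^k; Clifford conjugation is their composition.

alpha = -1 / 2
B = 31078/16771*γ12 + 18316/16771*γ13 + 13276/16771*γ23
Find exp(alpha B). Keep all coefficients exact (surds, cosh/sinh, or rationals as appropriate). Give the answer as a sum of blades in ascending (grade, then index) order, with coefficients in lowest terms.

B^2 term by term: the squares give (31078/16771)^2*(γ12)^2 + (18316/16771)^2*(γ13)^2 + (13276/16771)^2*(γ23)^2 = 965842084/281266441*(+1) + 335475856/281266441*(+1) + 176252176/281266441*(-1) = 4 (each basis 2-blade squares to minus the product of its generators' squares); cross terms between blades sharing an index anticommute and cancel. So B^2 = 4.
B^2 = 4 — the positive square puts this in the hyperbolic regime; l = 2, alpha*l = -1, so exp(alpha B) = cosh(-1) + (sinh(-1)/2)*B = cosh(1) + (-sinh(1)/2)*B.
Answer: cosh(1) - 15539*sinh(1)/16771*γ12 - 9158*sinh(1)/16771*γ13 - 6638*sinh(1)/16771*γ23


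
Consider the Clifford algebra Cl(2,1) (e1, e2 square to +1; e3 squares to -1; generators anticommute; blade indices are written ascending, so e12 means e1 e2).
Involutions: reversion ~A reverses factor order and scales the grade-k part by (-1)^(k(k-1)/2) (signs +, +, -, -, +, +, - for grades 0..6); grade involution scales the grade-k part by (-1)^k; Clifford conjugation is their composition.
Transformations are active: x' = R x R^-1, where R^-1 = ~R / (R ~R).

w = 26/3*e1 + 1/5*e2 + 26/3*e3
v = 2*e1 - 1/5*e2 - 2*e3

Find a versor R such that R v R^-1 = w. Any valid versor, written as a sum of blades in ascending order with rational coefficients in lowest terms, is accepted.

Construction: equal norms (both 1/25) license R = v + w = 32/3*e1 + 20/3*e3 — nothing changes along that direction, while (v - w)/2 changes sign, so v maps onto w.
Answer: 32/3*e1 + 20/3*e3


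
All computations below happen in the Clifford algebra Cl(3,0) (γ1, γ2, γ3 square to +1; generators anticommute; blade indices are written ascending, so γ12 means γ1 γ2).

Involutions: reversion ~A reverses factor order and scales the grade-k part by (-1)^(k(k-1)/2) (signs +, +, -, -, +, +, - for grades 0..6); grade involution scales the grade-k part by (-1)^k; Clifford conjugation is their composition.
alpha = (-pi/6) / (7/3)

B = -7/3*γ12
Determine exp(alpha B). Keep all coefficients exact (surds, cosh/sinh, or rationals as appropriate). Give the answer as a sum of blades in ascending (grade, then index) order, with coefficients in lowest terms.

B^2 = (-7/3)^2*(γ12)^2 = 49/9*(-1) = -49/9 (a basis 2-blade squares to minus the product of its generators' squares).
B^2 = -49/9 — circular case — the even/odd split gives cos and sin: l = 7/3, alpha*l = -pi/6, so exp(alpha B) = cos(-pi/6) + (sin(-pi/6)/(7/3))*B = sqrt(3)/2 + (-3/14)*B.
Answer: sqrt(3)/2 + 1/2*γ12
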